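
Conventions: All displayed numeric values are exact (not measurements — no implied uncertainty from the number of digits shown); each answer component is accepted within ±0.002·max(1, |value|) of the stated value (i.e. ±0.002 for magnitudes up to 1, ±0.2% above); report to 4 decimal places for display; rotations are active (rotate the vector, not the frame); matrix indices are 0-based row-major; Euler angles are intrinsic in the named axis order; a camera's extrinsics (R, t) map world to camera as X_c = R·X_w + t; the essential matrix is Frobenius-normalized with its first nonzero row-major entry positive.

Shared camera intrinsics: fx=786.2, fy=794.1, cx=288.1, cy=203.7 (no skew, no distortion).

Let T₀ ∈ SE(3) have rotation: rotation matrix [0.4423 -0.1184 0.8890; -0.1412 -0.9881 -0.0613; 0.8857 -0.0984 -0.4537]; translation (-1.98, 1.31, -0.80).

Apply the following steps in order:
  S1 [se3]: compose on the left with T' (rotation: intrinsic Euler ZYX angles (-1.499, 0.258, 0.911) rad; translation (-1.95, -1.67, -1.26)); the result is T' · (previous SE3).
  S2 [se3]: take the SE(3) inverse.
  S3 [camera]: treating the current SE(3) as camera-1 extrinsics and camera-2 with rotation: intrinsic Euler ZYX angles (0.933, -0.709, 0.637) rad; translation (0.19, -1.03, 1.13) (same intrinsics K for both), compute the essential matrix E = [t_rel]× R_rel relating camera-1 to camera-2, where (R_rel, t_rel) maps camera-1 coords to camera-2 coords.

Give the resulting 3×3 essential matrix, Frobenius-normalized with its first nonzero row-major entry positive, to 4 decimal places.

after S1 (compose_se3): R=[-0.7457 -0.5501 0.3758; -0.5927 0.2903 -0.7513; 0.3042 -0.7830 -0.5426], t=(-0.6460, 0.2039, -0.2281)
after S2 (invert_se3): R=[-0.7457 -0.5927 0.3042; -0.5501 0.2903 -0.7830; 0.3758 -0.7513 -0.5426], t=(-0.2915, -0.5932, 0.2721)
after S3 (essential): [0.6040 0.3207 0.0845; -0.0132 -0.3210 0.1761; 0.2663 -0.4337 0.3632]

matrix = [0.6040 0.3207 0.0845; -0.0132 -0.3210 0.1761; 0.2663 -0.4337 0.3632]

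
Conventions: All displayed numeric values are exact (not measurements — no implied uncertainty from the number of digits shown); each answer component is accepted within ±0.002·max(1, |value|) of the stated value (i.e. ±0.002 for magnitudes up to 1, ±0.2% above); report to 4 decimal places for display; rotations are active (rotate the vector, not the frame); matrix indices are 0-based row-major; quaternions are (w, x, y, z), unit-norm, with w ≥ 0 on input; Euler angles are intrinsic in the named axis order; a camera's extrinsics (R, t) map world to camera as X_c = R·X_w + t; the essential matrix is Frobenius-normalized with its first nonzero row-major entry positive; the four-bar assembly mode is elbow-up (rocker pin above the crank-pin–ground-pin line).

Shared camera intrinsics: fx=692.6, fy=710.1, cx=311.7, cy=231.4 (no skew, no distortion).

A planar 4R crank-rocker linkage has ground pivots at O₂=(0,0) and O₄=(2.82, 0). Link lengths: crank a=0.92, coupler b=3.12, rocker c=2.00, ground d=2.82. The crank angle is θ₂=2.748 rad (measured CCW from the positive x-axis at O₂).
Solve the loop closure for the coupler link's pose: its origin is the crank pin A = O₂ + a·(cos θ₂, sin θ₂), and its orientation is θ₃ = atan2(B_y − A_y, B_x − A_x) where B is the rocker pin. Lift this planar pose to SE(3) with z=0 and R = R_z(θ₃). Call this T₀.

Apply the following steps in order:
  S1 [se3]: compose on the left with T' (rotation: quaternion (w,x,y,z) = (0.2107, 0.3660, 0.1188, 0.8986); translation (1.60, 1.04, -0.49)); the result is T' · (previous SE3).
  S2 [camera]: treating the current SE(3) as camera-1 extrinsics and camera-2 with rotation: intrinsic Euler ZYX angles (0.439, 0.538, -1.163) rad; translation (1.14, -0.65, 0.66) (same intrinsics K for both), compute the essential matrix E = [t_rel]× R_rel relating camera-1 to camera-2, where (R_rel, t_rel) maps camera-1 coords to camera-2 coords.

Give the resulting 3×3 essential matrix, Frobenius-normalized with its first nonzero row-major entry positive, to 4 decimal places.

matrix = [0.0012 -0.1433 0.2249; -0.2181 -0.6552 0.0222; 0.1527 0.0219 0.6540]

source (fourbar_fk): coupler pose = R=[0.8881 -0.4596 0.0000; 0.4596 0.8881 0.0000; 0.0000 0.0000 1.0000], t=(-0.8497, 0.3528, 0.0000)
after S1 (compose_se3): R=[-0.7054 0.0365 0.7079; 0.0078 -0.9982 0.0593; 0.7088 0.0473 0.7038], t=(2.0436, 0.3328, -0.8766)
after S2 (essential): [0.0012 -0.1433 0.2249; -0.2181 -0.6552 0.0222; 0.1527 0.0219 0.6540]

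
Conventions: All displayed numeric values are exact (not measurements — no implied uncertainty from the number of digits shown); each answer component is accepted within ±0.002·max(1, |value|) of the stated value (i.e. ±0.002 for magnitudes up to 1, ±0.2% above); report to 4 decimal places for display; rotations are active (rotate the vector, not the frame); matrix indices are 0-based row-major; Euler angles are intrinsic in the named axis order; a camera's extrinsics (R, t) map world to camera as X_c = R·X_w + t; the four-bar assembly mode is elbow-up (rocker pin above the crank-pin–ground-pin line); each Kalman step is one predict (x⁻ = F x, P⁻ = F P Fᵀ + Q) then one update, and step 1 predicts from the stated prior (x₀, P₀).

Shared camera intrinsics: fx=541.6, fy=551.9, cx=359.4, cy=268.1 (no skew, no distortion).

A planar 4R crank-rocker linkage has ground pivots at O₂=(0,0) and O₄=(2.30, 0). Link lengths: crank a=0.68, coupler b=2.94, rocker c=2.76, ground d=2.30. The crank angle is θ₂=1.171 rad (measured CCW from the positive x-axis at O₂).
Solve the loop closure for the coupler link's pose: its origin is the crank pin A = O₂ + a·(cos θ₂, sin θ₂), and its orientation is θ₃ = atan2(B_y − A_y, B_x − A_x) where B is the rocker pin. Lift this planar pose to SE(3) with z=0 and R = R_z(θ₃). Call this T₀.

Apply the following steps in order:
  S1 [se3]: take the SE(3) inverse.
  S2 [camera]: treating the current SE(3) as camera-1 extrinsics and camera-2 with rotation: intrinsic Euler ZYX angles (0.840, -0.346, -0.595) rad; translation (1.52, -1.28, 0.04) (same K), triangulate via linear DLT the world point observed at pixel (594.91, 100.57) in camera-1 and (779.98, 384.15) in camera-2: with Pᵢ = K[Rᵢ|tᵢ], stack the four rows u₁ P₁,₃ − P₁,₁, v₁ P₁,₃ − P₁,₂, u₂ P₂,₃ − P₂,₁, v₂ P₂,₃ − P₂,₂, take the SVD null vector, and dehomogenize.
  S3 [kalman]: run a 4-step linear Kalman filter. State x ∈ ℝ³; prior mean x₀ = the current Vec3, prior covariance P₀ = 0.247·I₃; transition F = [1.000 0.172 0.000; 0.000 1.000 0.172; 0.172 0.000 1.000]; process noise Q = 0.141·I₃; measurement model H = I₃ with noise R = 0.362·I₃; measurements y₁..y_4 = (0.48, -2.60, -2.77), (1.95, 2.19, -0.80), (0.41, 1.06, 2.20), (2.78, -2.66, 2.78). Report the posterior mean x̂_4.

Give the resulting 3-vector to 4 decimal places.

result = (1.8457, -0.6406, 1.7686)

source (fourbar_fk): coupler pose = R=[0.6880 -0.7257 0.0000; 0.7257 0.6880 0.0000; 0.0000 0.0000 1.0000], t=(0.2647, 0.6264, 0.0000)
after S1 (invert_se3): R=[0.6880 0.7257 0.0000; -0.7257 0.6880 -0.0000; 0.0000 0.0000 1.0000], t=(-0.6367, -0.2389, 0.0000)
after S2 (triangulate): (1.0396, 0.7856, 1.4918)
after S3 (kf_track): (1.8457, -0.6406, 1.7686)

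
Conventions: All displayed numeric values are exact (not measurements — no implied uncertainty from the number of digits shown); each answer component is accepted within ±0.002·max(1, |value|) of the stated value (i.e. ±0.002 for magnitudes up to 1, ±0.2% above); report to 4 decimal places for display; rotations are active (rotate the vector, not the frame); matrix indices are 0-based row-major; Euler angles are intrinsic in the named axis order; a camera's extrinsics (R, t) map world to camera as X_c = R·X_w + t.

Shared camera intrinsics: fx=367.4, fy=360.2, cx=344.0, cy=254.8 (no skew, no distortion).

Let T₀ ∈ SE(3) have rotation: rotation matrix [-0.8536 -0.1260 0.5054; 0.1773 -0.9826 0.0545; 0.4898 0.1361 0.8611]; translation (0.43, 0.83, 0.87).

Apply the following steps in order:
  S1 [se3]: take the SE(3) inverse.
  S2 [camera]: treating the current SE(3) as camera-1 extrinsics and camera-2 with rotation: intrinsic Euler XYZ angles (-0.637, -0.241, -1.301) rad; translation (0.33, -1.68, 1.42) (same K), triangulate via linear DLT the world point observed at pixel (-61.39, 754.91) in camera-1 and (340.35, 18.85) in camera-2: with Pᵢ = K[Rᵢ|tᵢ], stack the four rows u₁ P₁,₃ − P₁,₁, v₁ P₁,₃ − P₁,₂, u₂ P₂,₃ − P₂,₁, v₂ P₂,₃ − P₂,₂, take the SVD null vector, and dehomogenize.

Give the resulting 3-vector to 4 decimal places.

after S1 (invert_se3): R=[-0.8536 0.1773 0.4898; -0.1260 -0.9826 0.1361; 0.5054 0.0545 0.8611], t=(-0.2062, 0.7513, -1.0118)
after S2 (triangulate): (1.5359, -0.4785, 1.3130)

result = (1.5359, -0.4785, 1.3130)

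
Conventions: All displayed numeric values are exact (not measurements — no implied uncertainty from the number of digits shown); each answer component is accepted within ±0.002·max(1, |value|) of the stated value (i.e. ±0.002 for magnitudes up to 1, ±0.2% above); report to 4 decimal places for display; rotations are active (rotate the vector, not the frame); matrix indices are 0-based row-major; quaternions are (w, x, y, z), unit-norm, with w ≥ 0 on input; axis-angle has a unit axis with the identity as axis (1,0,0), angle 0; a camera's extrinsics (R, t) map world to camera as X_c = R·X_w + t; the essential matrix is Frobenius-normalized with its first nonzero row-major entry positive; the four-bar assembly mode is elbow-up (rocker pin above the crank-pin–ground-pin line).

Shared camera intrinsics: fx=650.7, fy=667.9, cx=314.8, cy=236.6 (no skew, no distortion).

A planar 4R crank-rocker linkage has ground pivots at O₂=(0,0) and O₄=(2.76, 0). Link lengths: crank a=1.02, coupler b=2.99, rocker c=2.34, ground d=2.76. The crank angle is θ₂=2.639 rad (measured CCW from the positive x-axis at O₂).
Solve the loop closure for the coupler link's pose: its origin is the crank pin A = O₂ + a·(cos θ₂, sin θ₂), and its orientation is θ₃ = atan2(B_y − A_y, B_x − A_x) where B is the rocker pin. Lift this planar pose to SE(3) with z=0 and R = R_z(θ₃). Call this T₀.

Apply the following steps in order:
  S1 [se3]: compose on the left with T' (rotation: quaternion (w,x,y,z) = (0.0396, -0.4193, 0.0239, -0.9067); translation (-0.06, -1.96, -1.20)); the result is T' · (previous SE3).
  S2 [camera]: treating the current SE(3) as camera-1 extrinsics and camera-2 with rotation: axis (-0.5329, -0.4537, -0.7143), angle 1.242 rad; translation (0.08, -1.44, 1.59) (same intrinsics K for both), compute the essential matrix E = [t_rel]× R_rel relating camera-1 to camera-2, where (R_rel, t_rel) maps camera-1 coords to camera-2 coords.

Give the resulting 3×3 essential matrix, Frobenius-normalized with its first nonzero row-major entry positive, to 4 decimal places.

matrix = [0.4795 -0.0996 0.3182; 0.0200 0.5334 -0.3031; 0.4246 0.3162 0.0438]

source (fourbar_fk): coupler pose = R=[0.8512 -0.5248 0.0000; 0.5248 0.8512 0.0000; 0.0000 0.0000 1.0000], t=(-0.8939, 0.4913, 0.0000)
after S1 (compose_se3): R=[-0.5221 0.3827 0.7622; -0.6008 -0.7993 -0.0101; 0.6054 -0.4632 0.6473], t=(0.5422, -2.3671, -1.9155)
after S2 (essential): [0.4795 -0.0996 0.3182; 0.0200 0.5334 -0.3031; 0.4246 0.3162 0.0438]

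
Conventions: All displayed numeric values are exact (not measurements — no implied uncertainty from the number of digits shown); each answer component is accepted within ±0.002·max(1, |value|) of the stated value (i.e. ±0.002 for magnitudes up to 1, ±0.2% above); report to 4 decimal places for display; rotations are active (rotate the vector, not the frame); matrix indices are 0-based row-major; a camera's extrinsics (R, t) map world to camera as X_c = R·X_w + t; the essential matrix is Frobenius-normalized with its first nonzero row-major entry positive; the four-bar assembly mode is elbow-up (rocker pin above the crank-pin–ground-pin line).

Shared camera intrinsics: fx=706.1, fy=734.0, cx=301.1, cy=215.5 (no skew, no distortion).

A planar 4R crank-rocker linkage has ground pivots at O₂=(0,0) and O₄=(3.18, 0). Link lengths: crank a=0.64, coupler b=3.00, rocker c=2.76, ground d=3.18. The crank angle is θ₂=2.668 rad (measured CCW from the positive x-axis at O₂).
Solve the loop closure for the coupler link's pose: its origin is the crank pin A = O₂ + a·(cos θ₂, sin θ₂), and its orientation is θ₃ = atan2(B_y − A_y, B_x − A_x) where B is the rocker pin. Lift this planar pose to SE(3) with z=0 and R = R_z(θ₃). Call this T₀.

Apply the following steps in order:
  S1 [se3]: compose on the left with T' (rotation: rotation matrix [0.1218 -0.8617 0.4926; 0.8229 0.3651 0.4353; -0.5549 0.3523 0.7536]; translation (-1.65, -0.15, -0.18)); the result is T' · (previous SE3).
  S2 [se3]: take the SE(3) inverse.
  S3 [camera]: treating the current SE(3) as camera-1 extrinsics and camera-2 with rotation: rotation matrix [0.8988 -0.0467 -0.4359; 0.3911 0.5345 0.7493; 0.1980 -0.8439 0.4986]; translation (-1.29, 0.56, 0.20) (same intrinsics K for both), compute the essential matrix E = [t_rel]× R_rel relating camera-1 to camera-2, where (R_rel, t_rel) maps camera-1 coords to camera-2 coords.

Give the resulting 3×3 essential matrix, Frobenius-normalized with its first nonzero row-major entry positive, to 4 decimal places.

matrix = [0.0508 -0.0313 -0.0868; -0.6658 0.2132 0.0816; -0.1217 -0.0918 -0.6858]

source (fourbar_fk): coupler pose = R=[0.7423 -0.6700 0.0000; 0.6700 0.7423 0.0000; 0.0000 0.0000 1.0000], t=(-0.5696, 0.2919, 0.0000)
after S1 (compose_se3): R=[-0.4870 -0.7213 0.4926; 0.8555 -0.2804 0.4353; -0.1759 0.6334 0.7536], t=(-1.9709, -0.5121, 0.2389)
after S2 (invert_se3): R=[-0.4870 0.8555 -0.1759; -0.7213 -0.2804 0.6334; 0.4926 0.4353 0.7536], t=(-0.4796, -1.7165, 1.0137)
after S3 (essential): [0.0508 -0.0313 -0.0868; -0.6658 0.2132 0.0816; -0.1217 -0.0918 -0.6858]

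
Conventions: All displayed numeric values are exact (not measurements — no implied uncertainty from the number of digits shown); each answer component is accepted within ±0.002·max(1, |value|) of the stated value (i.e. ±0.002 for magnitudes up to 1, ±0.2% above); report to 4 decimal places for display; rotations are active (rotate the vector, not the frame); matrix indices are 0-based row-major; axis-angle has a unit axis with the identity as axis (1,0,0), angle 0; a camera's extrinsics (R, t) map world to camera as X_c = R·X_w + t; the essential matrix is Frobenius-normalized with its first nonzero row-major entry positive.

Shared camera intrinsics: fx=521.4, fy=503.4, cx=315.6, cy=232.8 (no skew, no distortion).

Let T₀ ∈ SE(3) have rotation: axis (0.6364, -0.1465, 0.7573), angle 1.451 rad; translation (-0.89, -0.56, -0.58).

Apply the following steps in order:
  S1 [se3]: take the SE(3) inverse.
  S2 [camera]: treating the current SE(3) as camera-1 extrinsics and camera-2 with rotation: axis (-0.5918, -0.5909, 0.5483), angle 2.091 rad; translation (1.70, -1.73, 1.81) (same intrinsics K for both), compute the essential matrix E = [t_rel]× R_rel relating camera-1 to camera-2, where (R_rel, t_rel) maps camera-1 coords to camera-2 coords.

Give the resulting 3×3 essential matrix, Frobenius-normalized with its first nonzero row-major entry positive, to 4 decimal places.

after S1 (invert_se3): R=[0.4761 0.6698 0.5698; -0.8340 0.1384 0.5342; 0.2789 -0.7295 0.6245], t=(1.1293, -0.3549, 0.2019)
after S2 (essential): [0.1013 0.4085 -0.4265; 0.0469 -0.1499 -0.5254; -0.0428 -0.5511 -0.1863]

matrix = [0.1013 0.4085 -0.4265; 0.0469 -0.1499 -0.5254; -0.0428 -0.5511 -0.1863]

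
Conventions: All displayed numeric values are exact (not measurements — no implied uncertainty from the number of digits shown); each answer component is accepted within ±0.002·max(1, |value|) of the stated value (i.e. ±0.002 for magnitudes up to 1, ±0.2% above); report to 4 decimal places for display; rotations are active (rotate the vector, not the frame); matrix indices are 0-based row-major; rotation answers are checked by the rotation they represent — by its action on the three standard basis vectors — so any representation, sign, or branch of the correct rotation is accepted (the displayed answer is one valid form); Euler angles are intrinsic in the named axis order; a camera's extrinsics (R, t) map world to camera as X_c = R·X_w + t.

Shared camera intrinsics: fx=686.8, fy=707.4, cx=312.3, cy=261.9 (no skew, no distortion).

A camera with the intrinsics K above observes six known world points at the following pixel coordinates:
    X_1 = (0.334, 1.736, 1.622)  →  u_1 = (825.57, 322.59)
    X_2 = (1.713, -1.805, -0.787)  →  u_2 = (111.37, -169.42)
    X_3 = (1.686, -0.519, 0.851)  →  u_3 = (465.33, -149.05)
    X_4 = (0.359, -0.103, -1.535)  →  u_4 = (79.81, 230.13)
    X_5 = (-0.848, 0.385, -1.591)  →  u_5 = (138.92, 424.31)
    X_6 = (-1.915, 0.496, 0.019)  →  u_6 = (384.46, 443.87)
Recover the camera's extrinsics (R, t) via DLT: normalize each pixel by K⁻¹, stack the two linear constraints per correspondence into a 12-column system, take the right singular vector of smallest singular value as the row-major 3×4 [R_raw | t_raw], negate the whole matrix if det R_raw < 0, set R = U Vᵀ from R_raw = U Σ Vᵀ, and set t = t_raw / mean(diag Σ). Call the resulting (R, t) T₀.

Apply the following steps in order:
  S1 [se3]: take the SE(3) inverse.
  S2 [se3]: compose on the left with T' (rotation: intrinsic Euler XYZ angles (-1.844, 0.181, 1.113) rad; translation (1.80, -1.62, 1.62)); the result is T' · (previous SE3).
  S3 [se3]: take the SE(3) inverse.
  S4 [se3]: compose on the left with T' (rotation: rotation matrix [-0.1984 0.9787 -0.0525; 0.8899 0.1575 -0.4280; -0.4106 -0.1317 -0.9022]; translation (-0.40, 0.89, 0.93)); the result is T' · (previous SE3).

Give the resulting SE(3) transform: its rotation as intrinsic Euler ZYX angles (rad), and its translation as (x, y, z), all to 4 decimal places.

rotation (euler_zyx) = (-2.7448, 0.0884, -2.3664), translation = (-0.1659, 2.0684, -2.7402)

source (pnp_recover): camera pose = R=[-0.0781 0.2962 0.9519; -0.6748 0.6871 -0.2692; -0.7338 -0.6634 0.1462], t=(0.2400, -0.2700, 4.2000)
after S1 (invert_se3): R=[-0.0781 -0.6748 -0.7338; 0.2962 0.6871 -0.6634; 0.9519 -0.2692 0.1462], t=(2.9187, 2.9007, -0.9151)
after S2 (compose_se3): R=[-0.1240 -0.9481 0.2927; 0.9373 -0.0151 0.3483; -0.3258 0.3175 0.8905], t=(0.3446, -3.3117, -1.9564)
after S3 (invert_se3): R=[-0.1240 0.9373 -0.3258; -0.9481 -0.0151 0.3175; 0.2927 0.3483 0.8905], t=(2.5093, 0.8979, 2.7947)
after S4 (compose_se3): R=[-0.9187 -0.2190 0.3286; -0.3849 0.6827 -0.6211; -0.0883 -0.6971 -0.7115], t=(-0.1659, 2.0684, -2.7402)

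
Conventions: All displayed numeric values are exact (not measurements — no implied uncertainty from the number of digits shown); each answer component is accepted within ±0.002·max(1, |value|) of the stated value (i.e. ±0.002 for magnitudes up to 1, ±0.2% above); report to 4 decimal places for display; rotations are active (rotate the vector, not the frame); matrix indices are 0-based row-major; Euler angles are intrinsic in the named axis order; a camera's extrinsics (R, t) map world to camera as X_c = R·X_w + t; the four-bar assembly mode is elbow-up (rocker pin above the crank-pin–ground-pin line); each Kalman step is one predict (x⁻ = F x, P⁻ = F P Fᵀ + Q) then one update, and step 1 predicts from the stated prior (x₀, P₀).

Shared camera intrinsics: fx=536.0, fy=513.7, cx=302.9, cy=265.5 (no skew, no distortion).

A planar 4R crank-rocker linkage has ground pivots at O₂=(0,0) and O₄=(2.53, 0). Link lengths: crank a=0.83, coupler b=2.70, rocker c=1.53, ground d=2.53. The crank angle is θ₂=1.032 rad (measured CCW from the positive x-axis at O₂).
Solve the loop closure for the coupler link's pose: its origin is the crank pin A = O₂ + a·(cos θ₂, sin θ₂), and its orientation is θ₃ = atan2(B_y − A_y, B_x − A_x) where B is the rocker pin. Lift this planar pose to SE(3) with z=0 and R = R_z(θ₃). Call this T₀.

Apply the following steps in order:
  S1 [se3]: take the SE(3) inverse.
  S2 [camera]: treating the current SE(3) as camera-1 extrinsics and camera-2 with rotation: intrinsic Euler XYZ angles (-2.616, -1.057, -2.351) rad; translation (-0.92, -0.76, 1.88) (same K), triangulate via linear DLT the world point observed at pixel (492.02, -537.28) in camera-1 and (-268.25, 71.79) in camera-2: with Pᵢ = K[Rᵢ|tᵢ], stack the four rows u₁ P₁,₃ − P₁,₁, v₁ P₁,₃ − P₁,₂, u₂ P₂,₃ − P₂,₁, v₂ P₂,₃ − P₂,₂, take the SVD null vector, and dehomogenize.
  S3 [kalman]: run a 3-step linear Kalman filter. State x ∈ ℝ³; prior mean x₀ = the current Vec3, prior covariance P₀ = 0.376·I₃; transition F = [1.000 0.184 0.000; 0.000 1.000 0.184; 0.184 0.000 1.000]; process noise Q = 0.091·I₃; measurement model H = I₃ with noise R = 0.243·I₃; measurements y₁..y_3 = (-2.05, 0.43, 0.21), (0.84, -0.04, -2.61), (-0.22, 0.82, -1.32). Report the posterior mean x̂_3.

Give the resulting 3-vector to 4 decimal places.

result = (-0.1603, 0.2271, -1.1529)

source (fourbar_fk): coupler pose = R=[0.9622 -0.2725 0.0000; 0.2725 0.9622 0.0000; 0.0000 0.0000 1.0000], t=(0.4259, 0.7124, 0.0000)
after S1 (invert_se3): R=[0.9622 0.2725 0.0000; -0.2725 0.9622 0.0000; 0.0000 0.0000 1.0000], t=(-0.6039, -0.5694, 0.0000)
after S2 (triangulate): (1.4492, -1.1695, 1.3371)
after S3 (kf_track): (-0.1603, 0.2271, -1.1529)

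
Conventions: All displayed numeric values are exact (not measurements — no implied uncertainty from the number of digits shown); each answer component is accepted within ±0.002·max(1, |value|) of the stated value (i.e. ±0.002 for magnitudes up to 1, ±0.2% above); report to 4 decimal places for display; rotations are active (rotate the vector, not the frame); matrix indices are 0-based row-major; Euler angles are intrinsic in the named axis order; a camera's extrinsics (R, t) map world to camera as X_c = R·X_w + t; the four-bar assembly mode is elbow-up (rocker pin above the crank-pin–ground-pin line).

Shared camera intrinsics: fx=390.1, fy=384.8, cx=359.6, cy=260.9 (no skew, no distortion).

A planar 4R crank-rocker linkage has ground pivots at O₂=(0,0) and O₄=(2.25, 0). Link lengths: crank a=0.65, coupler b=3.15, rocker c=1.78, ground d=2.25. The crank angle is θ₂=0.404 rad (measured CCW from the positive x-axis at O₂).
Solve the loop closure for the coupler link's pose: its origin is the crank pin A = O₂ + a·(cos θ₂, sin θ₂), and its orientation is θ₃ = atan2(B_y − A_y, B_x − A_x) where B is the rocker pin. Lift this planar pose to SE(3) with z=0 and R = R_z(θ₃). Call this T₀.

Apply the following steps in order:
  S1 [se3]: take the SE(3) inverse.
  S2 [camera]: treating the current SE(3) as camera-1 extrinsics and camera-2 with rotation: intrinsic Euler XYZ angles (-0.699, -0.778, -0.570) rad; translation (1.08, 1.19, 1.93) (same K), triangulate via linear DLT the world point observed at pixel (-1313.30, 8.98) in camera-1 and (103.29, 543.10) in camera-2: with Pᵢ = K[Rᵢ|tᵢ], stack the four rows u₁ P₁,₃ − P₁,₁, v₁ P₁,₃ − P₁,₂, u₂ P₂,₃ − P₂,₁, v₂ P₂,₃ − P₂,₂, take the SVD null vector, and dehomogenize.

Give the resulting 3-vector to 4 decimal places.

result = (-1.7441, -0.8290, 0.5949)

source (fourbar_fk): coupler pose = R=[0.9604 -0.2785 0.0000; 0.2785 0.9604 0.0000; 0.0000 0.0000 1.0000], t=(0.5977, 0.2555, 0.0000)
after S1 (invert_se3): R=[0.9604 0.2785 0.0000; -0.2785 0.9604 0.0000; 0.0000 0.0000 1.0000], t=(-0.6452, -0.0790, 0.0000)
after S2 (triangulate): (-1.7441, -0.8290, 0.5949)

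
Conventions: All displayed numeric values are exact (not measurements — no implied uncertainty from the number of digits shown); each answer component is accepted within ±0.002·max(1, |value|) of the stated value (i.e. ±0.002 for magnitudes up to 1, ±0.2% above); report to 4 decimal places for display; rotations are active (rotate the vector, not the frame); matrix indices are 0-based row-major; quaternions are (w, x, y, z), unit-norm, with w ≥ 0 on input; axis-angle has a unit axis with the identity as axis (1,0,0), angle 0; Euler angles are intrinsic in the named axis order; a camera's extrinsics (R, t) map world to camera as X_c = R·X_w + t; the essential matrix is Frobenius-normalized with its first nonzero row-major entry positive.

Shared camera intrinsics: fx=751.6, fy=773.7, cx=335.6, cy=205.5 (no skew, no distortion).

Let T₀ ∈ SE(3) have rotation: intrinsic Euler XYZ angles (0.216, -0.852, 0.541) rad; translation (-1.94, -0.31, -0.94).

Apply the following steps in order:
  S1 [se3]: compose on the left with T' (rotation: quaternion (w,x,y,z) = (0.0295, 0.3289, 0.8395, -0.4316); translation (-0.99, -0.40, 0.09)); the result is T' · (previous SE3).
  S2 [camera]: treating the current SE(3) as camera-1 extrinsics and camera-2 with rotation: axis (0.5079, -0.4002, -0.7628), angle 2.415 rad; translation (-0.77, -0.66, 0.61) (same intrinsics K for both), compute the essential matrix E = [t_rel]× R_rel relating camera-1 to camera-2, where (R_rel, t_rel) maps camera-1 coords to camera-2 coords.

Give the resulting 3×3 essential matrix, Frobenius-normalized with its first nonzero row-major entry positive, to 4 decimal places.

matrix = [0.6987 0.0549 0.0345; -0.0837 -0.0430 -0.0092; 0.0640 -0.6968 -0.0950]

after S1 (compose_se3): R=[-0.4042 0.8425 0.3562; -0.1037 0.3448 -0.9330; -0.9088 -0.4140 -0.0520], t=(0.5682, -0.8499, 1.5436)
after S2 (essential): [0.6987 0.0549 0.0345; -0.0837 -0.0430 -0.0092; 0.0640 -0.6968 -0.0950]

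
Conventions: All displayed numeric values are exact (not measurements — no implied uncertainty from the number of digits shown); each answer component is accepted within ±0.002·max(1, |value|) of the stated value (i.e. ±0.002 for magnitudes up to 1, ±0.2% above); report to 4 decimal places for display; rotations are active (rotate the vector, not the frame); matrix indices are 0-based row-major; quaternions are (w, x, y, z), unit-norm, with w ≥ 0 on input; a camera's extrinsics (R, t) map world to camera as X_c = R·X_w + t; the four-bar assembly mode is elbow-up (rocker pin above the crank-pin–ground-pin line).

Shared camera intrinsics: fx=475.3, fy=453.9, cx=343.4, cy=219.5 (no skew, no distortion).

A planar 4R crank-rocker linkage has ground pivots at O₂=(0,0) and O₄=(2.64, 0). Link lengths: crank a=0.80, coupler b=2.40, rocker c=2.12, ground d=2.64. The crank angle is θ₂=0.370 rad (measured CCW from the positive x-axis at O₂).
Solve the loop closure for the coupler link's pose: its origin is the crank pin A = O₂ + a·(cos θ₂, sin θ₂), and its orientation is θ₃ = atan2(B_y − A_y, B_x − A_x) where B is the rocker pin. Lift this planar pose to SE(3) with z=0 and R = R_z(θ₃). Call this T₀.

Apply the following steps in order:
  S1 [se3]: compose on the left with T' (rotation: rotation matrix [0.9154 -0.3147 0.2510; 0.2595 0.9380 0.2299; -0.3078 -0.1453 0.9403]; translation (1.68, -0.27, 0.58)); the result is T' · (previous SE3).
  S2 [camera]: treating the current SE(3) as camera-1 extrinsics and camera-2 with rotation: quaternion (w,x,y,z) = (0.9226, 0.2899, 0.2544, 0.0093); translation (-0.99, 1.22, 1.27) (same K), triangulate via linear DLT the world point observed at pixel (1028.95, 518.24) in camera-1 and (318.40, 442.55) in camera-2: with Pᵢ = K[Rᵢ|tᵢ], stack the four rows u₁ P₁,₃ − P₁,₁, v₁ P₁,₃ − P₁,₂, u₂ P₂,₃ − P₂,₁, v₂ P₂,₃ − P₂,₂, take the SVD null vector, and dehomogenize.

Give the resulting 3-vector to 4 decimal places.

result = (0.2441, 0.6374, 1.2028)

source (fourbar_fk): coupler pose = R=[0.6580 -0.7530 0.0000; 0.7530 0.6580 0.0000; 0.0000 0.0000 1.0000], t=(0.7459, 0.2893, 0.0000)
after S1 (compose_se3): R=[0.3654 -0.8964 0.2510; 0.8770 0.4218 0.2299; -0.3119 0.1361 0.9403], t=(2.2717, 0.1949, 0.3084)
after S2 (triangulate): (0.2441, 0.6374, 1.2028)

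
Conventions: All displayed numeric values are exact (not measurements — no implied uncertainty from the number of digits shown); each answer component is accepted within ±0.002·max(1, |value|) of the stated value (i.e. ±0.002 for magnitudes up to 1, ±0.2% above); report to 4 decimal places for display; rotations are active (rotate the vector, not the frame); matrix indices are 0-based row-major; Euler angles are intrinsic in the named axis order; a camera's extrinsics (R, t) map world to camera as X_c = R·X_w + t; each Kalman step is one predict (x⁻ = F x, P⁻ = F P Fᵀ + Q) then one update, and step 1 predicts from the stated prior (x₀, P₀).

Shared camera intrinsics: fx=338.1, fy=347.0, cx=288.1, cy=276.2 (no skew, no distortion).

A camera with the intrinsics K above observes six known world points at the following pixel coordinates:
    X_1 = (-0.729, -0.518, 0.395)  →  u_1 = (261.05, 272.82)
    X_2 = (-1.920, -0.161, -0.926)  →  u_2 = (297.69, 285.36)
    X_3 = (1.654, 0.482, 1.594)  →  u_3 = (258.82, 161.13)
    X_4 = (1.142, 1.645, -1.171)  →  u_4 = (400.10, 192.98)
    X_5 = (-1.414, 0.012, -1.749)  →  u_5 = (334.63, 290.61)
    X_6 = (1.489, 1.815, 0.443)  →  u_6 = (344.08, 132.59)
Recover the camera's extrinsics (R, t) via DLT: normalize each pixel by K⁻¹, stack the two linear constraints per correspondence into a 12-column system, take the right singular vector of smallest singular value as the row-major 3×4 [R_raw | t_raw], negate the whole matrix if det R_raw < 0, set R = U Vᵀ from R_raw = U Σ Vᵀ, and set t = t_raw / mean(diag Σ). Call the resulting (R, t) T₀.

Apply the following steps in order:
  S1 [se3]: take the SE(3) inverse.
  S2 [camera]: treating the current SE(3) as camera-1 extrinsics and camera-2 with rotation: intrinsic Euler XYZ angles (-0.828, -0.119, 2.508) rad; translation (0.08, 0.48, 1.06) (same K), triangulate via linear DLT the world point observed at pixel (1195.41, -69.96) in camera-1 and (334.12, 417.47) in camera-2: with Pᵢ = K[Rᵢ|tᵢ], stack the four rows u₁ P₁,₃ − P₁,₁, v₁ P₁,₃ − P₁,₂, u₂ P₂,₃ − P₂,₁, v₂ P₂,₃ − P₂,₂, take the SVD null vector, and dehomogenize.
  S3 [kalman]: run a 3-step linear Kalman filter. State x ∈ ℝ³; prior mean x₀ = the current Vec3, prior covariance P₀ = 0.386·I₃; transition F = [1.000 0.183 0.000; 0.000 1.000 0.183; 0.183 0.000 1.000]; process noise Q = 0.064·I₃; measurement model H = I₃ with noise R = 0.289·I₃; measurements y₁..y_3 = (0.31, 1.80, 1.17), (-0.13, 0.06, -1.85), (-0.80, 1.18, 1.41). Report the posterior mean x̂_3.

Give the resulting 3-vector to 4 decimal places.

source (pnp_recover): camera pose = R=[0.3556 0.3473 -0.8677; -0.0879 -0.9118 -0.4011; -0.9305 0.2189 -0.2937], t=(0.1900, -0.4501, 6.9505)
after S1 (invert_se3): R=[0.3556 -0.0879 -0.9305; 0.3473 -0.9118 0.2189; -0.8677 -0.4011 -0.2937], t=(6.3602, -1.9979, 2.0258)
after S2 (triangulate): (-0.3629, 0.1298, 0.5494)
after S3 (kf_track): (-0.1751, 0.8684, 0.3356)

result = (-0.1751, 0.8684, 0.3356)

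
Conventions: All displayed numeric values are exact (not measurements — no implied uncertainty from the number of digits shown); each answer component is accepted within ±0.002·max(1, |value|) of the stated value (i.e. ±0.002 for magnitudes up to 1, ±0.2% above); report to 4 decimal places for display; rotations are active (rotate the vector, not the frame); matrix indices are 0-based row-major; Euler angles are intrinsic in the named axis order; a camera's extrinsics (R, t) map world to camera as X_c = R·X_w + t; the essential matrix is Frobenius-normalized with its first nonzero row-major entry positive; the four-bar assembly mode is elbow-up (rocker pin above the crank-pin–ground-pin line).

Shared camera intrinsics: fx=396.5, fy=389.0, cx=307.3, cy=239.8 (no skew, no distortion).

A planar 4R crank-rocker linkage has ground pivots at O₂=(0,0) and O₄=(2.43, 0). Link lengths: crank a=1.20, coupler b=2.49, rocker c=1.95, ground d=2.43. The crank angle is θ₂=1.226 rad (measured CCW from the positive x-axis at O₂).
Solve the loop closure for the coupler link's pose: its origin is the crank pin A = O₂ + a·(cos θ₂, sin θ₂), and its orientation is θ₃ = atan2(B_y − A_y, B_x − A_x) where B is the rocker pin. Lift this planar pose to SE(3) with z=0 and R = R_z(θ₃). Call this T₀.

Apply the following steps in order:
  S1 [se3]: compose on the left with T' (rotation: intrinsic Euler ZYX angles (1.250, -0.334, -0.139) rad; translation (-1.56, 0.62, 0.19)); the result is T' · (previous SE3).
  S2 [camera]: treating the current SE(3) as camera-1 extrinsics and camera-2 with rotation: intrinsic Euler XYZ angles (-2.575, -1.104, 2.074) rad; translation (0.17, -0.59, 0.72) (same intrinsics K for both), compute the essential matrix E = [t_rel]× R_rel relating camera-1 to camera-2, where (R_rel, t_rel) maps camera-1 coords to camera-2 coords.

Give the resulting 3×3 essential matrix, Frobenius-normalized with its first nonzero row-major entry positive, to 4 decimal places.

source (fourbar_fk): coupler pose = R=[0.9482 -0.3178 0.0000; 0.3178 0.9482 0.0000; 0.0000 0.0000 1.0000], t=(0.4056, 1.1294, 0.0000)
after S1 (compose_se3): R=[-0.0117 -0.9722 -0.2339; 0.9630 0.0520 -0.2644; 0.2692 -0.2283 0.9356], t=(-2.4844, 1.3850, 0.1751)
after S2 (essential): [0.1913 0.3721 0.1446; -0.2154 0.0275 -0.6350; 0.1503 0.5523 -0.1613]

matrix = [0.1913 0.3721 0.1446; -0.2154 0.0275 -0.6350; 0.1503 0.5523 -0.1613]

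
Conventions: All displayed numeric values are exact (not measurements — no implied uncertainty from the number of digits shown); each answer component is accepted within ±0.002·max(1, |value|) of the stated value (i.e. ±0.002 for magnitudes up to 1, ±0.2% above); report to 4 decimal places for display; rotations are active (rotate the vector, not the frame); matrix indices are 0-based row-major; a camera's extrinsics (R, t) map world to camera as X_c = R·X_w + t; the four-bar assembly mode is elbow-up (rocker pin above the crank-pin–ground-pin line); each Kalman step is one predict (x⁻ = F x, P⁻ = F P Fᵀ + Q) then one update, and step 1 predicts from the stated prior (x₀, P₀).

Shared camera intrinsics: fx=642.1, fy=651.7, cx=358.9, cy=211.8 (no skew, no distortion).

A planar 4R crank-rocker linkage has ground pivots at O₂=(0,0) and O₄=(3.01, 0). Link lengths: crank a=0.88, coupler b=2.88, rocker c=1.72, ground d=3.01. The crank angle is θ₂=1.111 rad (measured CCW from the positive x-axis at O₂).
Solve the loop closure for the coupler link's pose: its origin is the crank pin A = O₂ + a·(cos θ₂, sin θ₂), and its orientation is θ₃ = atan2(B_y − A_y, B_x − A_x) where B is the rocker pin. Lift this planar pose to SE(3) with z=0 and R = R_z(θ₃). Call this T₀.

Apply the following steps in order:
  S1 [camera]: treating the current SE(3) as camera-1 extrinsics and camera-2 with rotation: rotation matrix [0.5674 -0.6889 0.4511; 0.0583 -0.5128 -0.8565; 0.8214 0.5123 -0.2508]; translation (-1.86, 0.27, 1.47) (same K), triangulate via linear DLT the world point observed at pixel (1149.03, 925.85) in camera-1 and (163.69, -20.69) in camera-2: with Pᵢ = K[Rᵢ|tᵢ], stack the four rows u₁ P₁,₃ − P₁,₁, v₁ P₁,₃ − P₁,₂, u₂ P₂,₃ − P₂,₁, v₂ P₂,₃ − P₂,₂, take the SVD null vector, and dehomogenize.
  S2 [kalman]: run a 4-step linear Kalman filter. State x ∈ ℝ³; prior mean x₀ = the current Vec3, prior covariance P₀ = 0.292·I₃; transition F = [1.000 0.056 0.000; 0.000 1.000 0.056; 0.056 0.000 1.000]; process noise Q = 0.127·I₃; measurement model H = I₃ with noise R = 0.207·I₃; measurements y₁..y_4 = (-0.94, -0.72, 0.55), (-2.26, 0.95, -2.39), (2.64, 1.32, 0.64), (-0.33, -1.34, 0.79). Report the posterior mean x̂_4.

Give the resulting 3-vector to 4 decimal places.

source (fourbar_fk): coupler pose = R=[0.9467 -0.3222 0.0000; 0.3222 0.9467 0.0000; 0.0000 0.0000 1.0000], t=(0.3905, 0.7886, 0.0000)
after S1 (triangulate): (1.2735, 0.1801, 1.2499)
after S2 (kf_track): (0.2149, -0.3139, 0.3640)

result = (0.2149, -0.3139, 0.3640)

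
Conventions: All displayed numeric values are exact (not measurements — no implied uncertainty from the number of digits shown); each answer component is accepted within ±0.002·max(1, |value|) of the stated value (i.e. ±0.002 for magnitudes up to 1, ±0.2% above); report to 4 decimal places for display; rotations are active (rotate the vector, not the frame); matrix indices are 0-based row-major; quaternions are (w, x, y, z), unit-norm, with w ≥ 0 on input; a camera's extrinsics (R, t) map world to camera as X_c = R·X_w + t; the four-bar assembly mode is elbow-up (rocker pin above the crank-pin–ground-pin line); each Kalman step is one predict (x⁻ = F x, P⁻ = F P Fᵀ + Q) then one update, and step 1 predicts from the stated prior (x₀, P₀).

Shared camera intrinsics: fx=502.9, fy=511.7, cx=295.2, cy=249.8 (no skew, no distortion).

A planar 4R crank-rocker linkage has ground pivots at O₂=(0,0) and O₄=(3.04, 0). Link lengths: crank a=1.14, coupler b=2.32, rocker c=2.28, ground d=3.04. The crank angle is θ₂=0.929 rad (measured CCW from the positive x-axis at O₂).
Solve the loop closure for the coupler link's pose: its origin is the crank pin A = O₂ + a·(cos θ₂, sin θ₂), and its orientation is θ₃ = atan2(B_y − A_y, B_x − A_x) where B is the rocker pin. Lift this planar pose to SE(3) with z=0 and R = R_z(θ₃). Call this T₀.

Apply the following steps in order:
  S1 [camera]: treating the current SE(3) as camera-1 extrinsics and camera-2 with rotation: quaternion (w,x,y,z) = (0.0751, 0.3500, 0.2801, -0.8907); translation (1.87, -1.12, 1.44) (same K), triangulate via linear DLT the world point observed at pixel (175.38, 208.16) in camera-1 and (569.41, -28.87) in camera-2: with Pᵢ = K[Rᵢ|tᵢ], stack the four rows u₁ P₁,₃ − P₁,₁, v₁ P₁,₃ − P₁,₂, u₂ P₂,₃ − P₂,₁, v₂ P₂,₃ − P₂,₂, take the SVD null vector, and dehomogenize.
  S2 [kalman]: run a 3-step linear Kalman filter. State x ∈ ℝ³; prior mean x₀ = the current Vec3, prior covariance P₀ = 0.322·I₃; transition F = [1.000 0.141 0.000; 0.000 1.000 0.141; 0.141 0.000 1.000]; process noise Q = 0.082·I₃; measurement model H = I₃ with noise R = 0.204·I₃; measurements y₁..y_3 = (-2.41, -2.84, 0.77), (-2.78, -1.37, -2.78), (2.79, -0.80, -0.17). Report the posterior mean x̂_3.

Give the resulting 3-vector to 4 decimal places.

result = (-0.1216, -1.1510, -0.6956)

source (fourbar_fk): coupler pose = R=[0.8218 -0.5697 0.0000; 0.5697 0.8218 0.0000; 0.0000 0.0000 1.0000], t=(0.6824, 0.9132, 0.0000)
after S1 (triangulate): (-1.4835, -0.2472, 1.6616)
after S2 (kf_track): (-0.1216, -1.1510, -0.6956)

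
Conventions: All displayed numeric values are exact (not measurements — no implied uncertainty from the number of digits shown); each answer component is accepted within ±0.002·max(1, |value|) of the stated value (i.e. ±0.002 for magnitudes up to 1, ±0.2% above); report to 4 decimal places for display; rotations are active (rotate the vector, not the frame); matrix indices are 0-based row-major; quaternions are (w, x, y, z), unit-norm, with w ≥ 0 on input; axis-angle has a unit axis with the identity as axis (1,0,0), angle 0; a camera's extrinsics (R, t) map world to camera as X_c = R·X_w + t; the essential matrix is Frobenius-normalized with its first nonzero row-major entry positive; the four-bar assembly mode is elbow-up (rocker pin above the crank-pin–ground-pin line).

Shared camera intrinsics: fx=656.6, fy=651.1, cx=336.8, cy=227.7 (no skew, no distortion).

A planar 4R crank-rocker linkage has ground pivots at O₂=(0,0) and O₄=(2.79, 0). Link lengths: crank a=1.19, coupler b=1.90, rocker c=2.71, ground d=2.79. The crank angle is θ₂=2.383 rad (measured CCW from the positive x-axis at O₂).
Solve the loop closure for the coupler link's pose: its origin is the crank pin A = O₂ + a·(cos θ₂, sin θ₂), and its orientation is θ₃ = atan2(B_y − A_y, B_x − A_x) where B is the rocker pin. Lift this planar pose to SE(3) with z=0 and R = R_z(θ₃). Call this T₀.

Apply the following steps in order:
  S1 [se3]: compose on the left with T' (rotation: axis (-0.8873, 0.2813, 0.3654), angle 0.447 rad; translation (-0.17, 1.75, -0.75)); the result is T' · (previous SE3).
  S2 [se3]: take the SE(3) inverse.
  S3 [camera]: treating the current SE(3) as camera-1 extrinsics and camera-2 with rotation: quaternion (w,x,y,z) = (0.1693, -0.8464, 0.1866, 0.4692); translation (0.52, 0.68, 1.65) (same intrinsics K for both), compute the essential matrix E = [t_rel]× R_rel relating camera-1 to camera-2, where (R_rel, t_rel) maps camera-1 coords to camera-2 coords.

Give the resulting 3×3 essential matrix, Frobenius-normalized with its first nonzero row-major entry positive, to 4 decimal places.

source (fourbar_fk): coupler pose = R=[0.8565 -0.5162 0.0000; 0.5162 0.8565 0.0000; 0.0000 0.0000 1.0000], t=(-0.8637, 0.8186, 0.0000)
after S1 (compose_se3): R=[0.7444 -0.6617 0.0897; 0.5838 0.7101 0.3936; -0.3242 -0.2406 0.9149], t=(-1.1650, 2.3793, -0.9232)
after S2 (invert_se3): R=[0.7444 0.5838 -0.3242; -0.6617 0.7101 -0.2406; 0.0897 0.3936 0.9149], t=(-0.8210, -2.6826, 0.0125)
after S3 (essential): [0.6586 0.1673 0.1634; 0.1385 -0.2285 -0.5540; 0.1967 -0.1019 -0.2902]

matrix = [0.6586 0.1673 0.1634; 0.1385 -0.2285 -0.5540; 0.1967 -0.1019 -0.2902]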